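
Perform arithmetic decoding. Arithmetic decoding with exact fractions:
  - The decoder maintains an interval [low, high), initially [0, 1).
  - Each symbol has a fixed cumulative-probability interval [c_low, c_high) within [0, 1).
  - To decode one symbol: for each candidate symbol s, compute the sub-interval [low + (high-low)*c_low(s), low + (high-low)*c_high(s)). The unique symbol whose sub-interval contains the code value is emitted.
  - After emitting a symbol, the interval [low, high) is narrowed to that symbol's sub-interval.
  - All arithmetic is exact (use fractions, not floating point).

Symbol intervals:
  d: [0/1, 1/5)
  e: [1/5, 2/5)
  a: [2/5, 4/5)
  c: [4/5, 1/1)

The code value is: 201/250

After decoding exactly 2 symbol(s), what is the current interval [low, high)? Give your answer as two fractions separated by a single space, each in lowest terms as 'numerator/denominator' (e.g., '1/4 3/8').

Step 1: interval [0/1, 1/1), width = 1/1 - 0/1 = 1/1
  'd': [0/1 + 1/1*0/1, 0/1 + 1/1*1/5) = [0/1, 1/5)
  'e': [0/1 + 1/1*1/5, 0/1 + 1/1*2/5) = [1/5, 2/5)
  'a': [0/1 + 1/1*2/5, 0/1 + 1/1*4/5) = [2/5, 4/5)
  'c': [0/1 + 1/1*4/5, 0/1 + 1/1*1/1) = [4/5, 1/1) <- contains code 201/250
  emit 'c', narrow to [4/5, 1/1)
Step 2: interval [4/5, 1/1), width = 1/1 - 4/5 = 1/5
  'd': [4/5 + 1/5*0/1, 4/5 + 1/5*1/5) = [4/5, 21/25) <- contains code 201/250
  'e': [4/5 + 1/5*1/5, 4/5 + 1/5*2/5) = [21/25, 22/25)
  'a': [4/5 + 1/5*2/5, 4/5 + 1/5*4/5) = [22/25, 24/25)
  'c': [4/5 + 1/5*4/5, 4/5 + 1/5*1/1) = [24/25, 1/1)
  emit 'd', narrow to [4/5, 21/25)

Answer: 4/5 21/25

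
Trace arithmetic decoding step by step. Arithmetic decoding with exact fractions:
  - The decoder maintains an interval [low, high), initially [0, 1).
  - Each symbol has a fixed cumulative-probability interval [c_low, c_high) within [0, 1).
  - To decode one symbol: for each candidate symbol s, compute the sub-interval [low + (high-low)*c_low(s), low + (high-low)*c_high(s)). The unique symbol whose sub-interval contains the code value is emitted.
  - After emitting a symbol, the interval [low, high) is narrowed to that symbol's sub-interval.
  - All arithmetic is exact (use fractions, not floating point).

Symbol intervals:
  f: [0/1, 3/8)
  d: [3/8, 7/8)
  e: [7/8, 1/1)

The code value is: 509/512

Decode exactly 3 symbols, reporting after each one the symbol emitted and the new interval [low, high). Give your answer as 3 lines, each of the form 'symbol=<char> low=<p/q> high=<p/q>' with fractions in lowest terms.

Answer: symbol=e low=7/8 high=1/1
symbol=e low=63/64 high=1/1
symbol=d low=507/512 high=511/512

Derivation:
Step 1: interval [0/1, 1/1), width = 1/1 - 0/1 = 1/1
  'f': [0/1 + 1/1*0/1, 0/1 + 1/1*3/8) = [0/1, 3/8)
  'd': [0/1 + 1/1*3/8, 0/1 + 1/1*7/8) = [3/8, 7/8)
  'e': [0/1 + 1/1*7/8, 0/1 + 1/1*1/1) = [7/8, 1/1) <- contains code 509/512
  emit 'e', narrow to [7/8, 1/1)
Step 2: interval [7/8, 1/1), width = 1/1 - 7/8 = 1/8
  'f': [7/8 + 1/8*0/1, 7/8 + 1/8*3/8) = [7/8, 59/64)
  'd': [7/8 + 1/8*3/8, 7/8 + 1/8*7/8) = [59/64, 63/64)
  'e': [7/8 + 1/8*7/8, 7/8 + 1/8*1/1) = [63/64, 1/1) <- contains code 509/512
  emit 'e', narrow to [63/64, 1/1)
Step 3: interval [63/64, 1/1), width = 1/1 - 63/64 = 1/64
  'f': [63/64 + 1/64*0/1, 63/64 + 1/64*3/8) = [63/64, 507/512)
  'd': [63/64 + 1/64*3/8, 63/64 + 1/64*7/8) = [507/512, 511/512) <- contains code 509/512
  'e': [63/64 + 1/64*7/8, 63/64 + 1/64*1/1) = [511/512, 1/1)
  emit 'd', narrow to [507/512, 511/512)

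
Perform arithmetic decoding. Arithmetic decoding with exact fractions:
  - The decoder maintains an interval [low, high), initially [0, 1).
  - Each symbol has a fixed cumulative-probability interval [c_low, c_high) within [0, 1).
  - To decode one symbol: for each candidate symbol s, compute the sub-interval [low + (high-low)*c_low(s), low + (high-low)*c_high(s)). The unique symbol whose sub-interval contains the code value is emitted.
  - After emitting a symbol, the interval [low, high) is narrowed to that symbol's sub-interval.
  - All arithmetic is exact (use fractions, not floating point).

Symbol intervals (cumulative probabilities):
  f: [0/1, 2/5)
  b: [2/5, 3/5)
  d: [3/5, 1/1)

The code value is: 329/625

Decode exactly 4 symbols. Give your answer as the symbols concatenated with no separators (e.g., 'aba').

Step 1: interval [0/1, 1/1), width = 1/1 - 0/1 = 1/1
  'f': [0/1 + 1/1*0/1, 0/1 + 1/1*2/5) = [0/1, 2/5)
  'b': [0/1 + 1/1*2/5, 0/1 + 1/1*3/5) = [2/5, 3/5) <- contains code 329/625
  'd': [0/1 + 1/1*3/5, 0/1 + 1/1*1/1) = [3/5, 1/1)
  emit 'b', narrow to [2/5, 3/5)
Step 2: interval [2/5, 3/5), width = 3/5 - 2/5 = 1/5
  'f': [2/5 + 1/5*0/1, 2/5 + 1/5*2/5) = [2/5, 12/25)
  'b': [2/5 + 1/5*2/5, 2/5 + 1/5*3/5) = [12/25, 13/25)
  'd': [2/5 + 1/5*3/5, 2/5 + 1/5*1/1) = [13/25, 3/5) <- contains code 329/625
  emit 'd', narrow to [13/25, 3/5)
Step 3: interval [13/25, 3/5), width = 3/5 - 13/25 = 2/25
  'f': [13/25 + 2/25*0/1, 13/25 + 2/25*2/5) = [13/25, 69/125) <- contains code 329/625
  'b': [13/25 + 2/25*2/5, 13/25 + 2/25*3/5) = [69/125, 71/125)
  'd': [13/25 + 2/25*3/5, 13/25 + 2/25*1/1) = [71/125, 3/5)
  emit 'f', narrow to [13/25, 69/125)
Step 4: interval [13/25, 69/125), width = 69/125 - 13/25 = 4/125
  'f': [13/25 + 4/125*0/1, 13/25 + 4/125*2/5) = [13/25, 333/625) <- contains code 329/625
  'b': [13/25 + 4/125*2/5, 13/25 + 4/125*3/5) = [333/625, 337/625)
  'd': [13/25 + 4/125*3/5, 13/25 + 4/125*1/1) = [337/625, 69/125)
  emit 'f', narrow to [13/25, 333/625)

Answer: bdff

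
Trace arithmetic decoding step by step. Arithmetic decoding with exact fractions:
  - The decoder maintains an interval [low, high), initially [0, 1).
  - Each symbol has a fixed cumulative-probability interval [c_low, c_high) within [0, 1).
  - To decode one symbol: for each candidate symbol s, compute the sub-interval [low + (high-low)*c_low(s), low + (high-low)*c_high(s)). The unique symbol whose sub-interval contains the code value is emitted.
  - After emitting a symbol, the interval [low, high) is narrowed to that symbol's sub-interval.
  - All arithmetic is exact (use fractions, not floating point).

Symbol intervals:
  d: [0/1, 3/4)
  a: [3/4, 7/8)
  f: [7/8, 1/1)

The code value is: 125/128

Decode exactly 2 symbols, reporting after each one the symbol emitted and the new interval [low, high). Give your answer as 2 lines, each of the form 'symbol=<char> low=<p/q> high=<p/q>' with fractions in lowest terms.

Answer: symbol=f low=7/8 high=1/1
symbol=a low=31/32 high=63/64

Derivation:
Step 1: interval [0/1, 1/1), width = 1/1 - 0/1 = 1/1
  'd': [0/1 + 1/1*0/1, 0/1 + 1/1*3/4) = [0/1, 3/4)
  'a': [0/1 + 1/1*3/4, 0/1 + 1/1*7/8) = [3/4, 7/8)
  'f': [0/1 + 1/1*7/8, 0/1 + 1/1*1/1) = [7/8, 1/1) <- contains code 125/128
  emit 'f', narrow to [7/8, 1/1)
Step 2: interval [7/8, 1/1), width = 1/1 - 7/8 = 1/8
  'd': [7/8 + 1/8*0/1, 7/8 + 1/8*3/4) = [7/8, 31/32)
  'a': [7/8 + 1/8*3/4, 7/8 + 1/8*7/8) = [31/32, 63/64) <- contains code 125/128
  'f': [7/8 + 1/8*7/8, 7/8 + 1/8*1/1) = [63/64, 1/1)
  emit 'a', narrow to [31/32, 63/64)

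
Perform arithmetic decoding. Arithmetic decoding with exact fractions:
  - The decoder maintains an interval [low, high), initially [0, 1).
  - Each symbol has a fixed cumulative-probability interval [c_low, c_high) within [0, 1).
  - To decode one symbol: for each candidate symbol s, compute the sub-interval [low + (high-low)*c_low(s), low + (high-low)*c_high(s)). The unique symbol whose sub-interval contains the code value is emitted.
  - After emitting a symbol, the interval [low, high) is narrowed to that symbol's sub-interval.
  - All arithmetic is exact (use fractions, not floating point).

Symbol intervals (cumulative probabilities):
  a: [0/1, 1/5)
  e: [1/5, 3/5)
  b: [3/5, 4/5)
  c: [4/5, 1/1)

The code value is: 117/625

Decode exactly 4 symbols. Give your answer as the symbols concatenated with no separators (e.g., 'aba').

Answer: acbe

Derivation:
Step 1: interval [0/1, 1/1), width = 1/1 - 0/1 = 1/1
  'a': [0/1 + 1/1*0/1, 0/1 + 1/1*1/5) = [0/1, 1/5) <- contains code 117/625
  'e': [0/1 + 1/1*1/5, 0/1 + 1/1*3/5) = [1/5, 3/5)
  'b': [0/1 + 1/1*3/5, 0/1 + 1/1*4/5) = [3/5, 4/5)
  'c': [0/1 + 1/1*4/5, 0/1 + 1/1*1/1) = [4/5, 1/1)
  emit 'a', narrow to [0/1, 1/5)
Step 2: interval [0/1, 1/5), width = 1/5 - 0/1 = 1/5
  'a': [0/1 + 1/5*0/1, 0/1 + 1/5*1/5) = [0/1, 1/25)
  'e': [0/1 + 1/5*1/5, 0/1 + 1/5*3/5) = [1/25, 3/25)
  'b': [0/1 + 1/5*3/5, 0/1 + 1/5*4/5) = [3/25, 4/25)
  'c': [0/1 + 1/5*4/5, 0/1 + 1/5*1/1) = [4/25, 1/5) <- contains code 117/625
  emit 'c', narrow to [4/25, 1/5)
Step 3: interval [4/25, 1/5), width = 1/5 - 4/25 = 1/25
  'a': [4/25 + 1/25*0/1, 4/25 + 1/25*1/5) = [4/25, 21/125)
  'e': [4/25 + 1/25*1/5, 4/25 + 1/25*3/5) = [21/125, 23/125)
  'b': [4/25 + 1/25*3/5, 4/25 + 1/25*4/5) = [23/125, 24/125) <- contains code 117/625
  'c': [4/25 + 1/25*4/5, 4/25 + 1/25*1/1) = [24/125, 1/5)
  emit 'b', narrow to [23/125, 24/125)
Step 4: interval [23/125, 24/125), width = 24/125 - 23/125 = 1/125
  'a': [23/125 + 1/125*0/1, 23/125 + 1/125*1/5) = [23/125, 116/625)
  'e': [23/125 + 1/125*1/5, 23/125 + 1/125*3/5) = [116/625, 118/625) <- contains code 117/625
  'b': [23/125 + 1/125*3/5, 23/125 + 1/125*4/5) = [118/625, 119/625)
  'c': [23/125 + 1/125*4/5, 23/125 + 1/125*1/1) = [119/625, 24/125)
  emit 'e', narrow to [116/625, 118/625)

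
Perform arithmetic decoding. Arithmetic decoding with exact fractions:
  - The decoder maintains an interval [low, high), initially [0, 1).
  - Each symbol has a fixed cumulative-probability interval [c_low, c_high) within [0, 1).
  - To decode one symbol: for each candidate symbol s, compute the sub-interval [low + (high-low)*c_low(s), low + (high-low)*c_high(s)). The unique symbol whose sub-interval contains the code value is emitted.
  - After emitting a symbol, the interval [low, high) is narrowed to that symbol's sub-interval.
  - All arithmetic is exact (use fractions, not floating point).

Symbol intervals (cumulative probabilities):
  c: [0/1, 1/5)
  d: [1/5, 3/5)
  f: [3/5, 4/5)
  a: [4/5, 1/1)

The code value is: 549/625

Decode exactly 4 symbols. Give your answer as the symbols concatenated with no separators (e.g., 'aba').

Answer: addf

Derivation:
Step 1: interval [0/1, 1/1), width = 1/1 - 0/1 = 1/1
  'c': [0/1 + 1/1*0/1, 0/1 + 1/1*1/5) = [0/1, 1/5)
  'd': [0/1 + 1/1*1/5, 0/1 + 1/1*3/5) = [1/5, 3/5)
  'f': [0/1 + 1/1*3/5, 0/1 + 1/1*4/5) = [3/5, 4/5)
  'a': [0/1 + 1/1*4/5, 0/1 + 1/1*1/1) = [4/5, 1/1) <- contains code 549/625
  emit 'a', narrow to [4/5, 1/1)
Step 2: interval [4/5, 1/1), width = 1/1 - 4/5 = 1/5
  'c': [4/5 + 1/5*0/1, 4/5 + 1/5*1/5) = [4/5, 21/25)
  'd': [4/5 + 1/5*1/5, 4/5 + 1/5*3/5) = [21/25, 23/25) <- contains code 549/625
  'f': [4/5 + 1/5*3/5, 4/5 + 1/5*4/5) = [23/25, 24/25)
  'a': [4/5 + 1/5*4/5, 4/5 + 1/5*1/1) = [24/25, 1/1)
  emit 'd', narrow to [21/25, 23/25)
Step 3: interval [21/25, 23/25), width = 23/25 - 21/25 = 2/25
  'c': [21/25 + 2/25*0/1, 21/25 + 2/25*1/5) = [21/25, 107/125)
  'd': [21/25 + 2/25*1/5, 21/25 + 2/25*3/5) = [107/125, 111/125) <- contains code 549/625
  'f': [21/25 + 2/25*3/5, 21/25 + 2/25*4/5) = [111/125, 113/125)
  'a': [21/25 + 2/25*4/5, 21/25 + 2/25*1/1) = [113/125, 23/25)
  emit 'd', narrow to [107/125, 111/125)
Step 4: interval [107/125, 111/125), width = 111/125 - 107/125 = 4/125
  'c': [107/125 + 4/125*0/1, 107/125 + 4/125*1/5) = [107/125, 539/625)
  'd': [107/125 + 4/125*1/5, 107/125 + 4/125*3/5) = [539/625, 547/625)
  'f': [107/125 + 4/125*3/5, 107/125 + 4/125*4/5) = [547/625, 551/625) <- contains code 549/625
  'a': [107/125 + 4/125*4/5, 107/125 + 4/125*1/1) = [551/625, 111/125)
  emit 'f', narrow to [547/625, 551/625)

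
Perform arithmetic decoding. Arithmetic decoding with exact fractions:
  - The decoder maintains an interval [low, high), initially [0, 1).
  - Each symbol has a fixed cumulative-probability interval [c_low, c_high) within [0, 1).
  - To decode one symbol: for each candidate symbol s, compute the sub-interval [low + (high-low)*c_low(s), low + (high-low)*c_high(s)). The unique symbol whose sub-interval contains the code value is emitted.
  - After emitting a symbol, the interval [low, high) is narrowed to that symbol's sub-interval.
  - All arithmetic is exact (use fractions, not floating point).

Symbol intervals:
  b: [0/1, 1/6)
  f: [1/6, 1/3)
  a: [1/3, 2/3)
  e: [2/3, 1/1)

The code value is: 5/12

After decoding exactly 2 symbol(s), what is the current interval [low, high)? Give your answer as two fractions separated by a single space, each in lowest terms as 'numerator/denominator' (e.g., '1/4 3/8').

Step 1: interval [0/1, 1/1), width = 1/1 - 0/1 = 1/1
  'b': [0/1 + 1/1*0/1, 0/1 + 1/1*1/6) = [0/1, 1/6)
  'f': [0/1 + 1/1*1/6, 0/1 + 1/1*1/3) = [1/6, 1/3)
  'a': [0/1 + 1/1*1/3, 0/1 + 1/1*2/3) = [1/3, 2/3) <- contains code 5/12
  'e': [0/1 + 1/1*2/3, 0/1 + 1/1*1/1) = [2/3, 1/1)
  emit 'a', narrow to [1/3, 2/3)
Step 2: interval [1/3, 2/3), width = 2/3 - 1/3 = 1/3
  'b': [1/3 + 1/3*0/1, 1/3 + 1/3*1/6) = [1/3, 7/18)
  'f': [1/3 + 1/3*1/6, 1/3 + 1/3*1/3) = [7/18, 4/9) <- contains code 5/12
  'a': [1/3 + 1/3*1/3, 1/3 + 1/3*2/3) = [4/9, 5/9)
  'e': [1/3 + 1/3*2/3, 1/3 + 1/3*1/1) = [5/9, 2/3)
  emit 'f', narrow to [7/18, 4/9)

Answer: 7/18 4/9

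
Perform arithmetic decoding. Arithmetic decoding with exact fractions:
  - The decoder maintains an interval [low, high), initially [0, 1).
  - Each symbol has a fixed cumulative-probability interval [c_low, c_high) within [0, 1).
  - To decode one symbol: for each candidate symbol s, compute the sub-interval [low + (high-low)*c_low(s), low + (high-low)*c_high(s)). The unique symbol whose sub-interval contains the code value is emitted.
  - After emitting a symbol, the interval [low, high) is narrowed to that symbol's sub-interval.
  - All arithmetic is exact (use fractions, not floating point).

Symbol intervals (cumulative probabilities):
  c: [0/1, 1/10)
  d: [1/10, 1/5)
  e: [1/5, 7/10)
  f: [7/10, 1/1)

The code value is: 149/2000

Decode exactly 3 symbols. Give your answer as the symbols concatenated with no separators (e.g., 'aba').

Step 1: interval [0/1, 1/1), width = 1/1 - 0/1 = 1/1
  'c': [0/1 + 1/1*0/1, 0/1 + 1/1*1/10) = [0/1, 1/10) <- contains code 149/2000
  'd': [0/1 + 1/1*1/10, 0/1 + 1/1*1/5) = [1/10, 1/5)
  'e': [0/1 + 1/1*1/5, 0/1 + 1/1*7/10) = [1/5, 7/10)
  'f': [0/1 + 1/1*7/10, 0/1 + 1/1*1/1) = [7/10, 1/1)
  emit 'c', narrow to [0/1, 1/10)
Step 2: interval [0/1, 1/10), width = 1/10 - 0/1 = 1/10
  'c': [0/1 + 1/10*0/1, 0/1 + 1/10*1/10) = [0/1, 1/100)
  'd': [0/1 + 1/10*1/10, 0/1 + 1/10*1/5) = [1/100, 1/50)
  'e': [0/1 + 1/10*1/5, 0/1 + 1/10*7/10) = [1/50, 7/100)
  'f': [0/1 + 1/10*7/10, 0/1 + 1/10*1/1) = [7/100, 1/10) <- contains code 149/2000
  emit 'f', narrow to [7/100, 1/10)
Step 3: interval [7/100, 1/10), width = 1/10 - 7/100 = 3/100
  'c': [7/100 + 3/100*0/1, 7/100 + 3/100*1/10) = [7/100, 73/1000)
  'd': [7/100 + 3/100*1/10, 7/100 + 3/100*1/5) = [73/1000, 19/250) <- contains code 149/2000
  'e': [7/100 + 3/100*1/5, 7/100 + 3/100*7/10) = [19/250, 91/1000)
  'f': [7/100 + 3/100*7/10, 7/100 + 3/100*1/1) = [91/1000, 1/10)
  emit 'd', narrow to [73/1000, 19/250)

Answer: cfd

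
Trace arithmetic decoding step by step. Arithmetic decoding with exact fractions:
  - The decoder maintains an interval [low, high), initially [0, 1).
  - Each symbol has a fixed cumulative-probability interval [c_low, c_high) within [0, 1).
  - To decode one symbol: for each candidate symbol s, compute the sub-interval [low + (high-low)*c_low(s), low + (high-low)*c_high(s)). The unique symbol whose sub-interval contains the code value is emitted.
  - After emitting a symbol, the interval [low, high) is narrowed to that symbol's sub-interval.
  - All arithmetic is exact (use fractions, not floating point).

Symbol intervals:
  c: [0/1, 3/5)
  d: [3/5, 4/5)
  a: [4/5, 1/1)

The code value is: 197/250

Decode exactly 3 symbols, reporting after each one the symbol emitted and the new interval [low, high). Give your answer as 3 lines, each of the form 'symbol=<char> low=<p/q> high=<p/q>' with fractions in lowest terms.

Answer: symbol=d low=3/5 high=4/5
symbol=a low=19/25 high=4/5
symbol=d low=98/125 high=99/125

Derivation:
Step 1: interval [0/1, 1/1), width = 1/1 - 0/1 = 1/1
  'c': [0/1 + 1/1*0/1, 0/1 + 1/1*3/5) = [0/1, 3/5)
  'd': [0/1 + 1/1*3/5, 0/1 + 1/1*4/5) = [3/5, 4/5) <- contains code 197/250
  'a': [0/1 + 1/1*4/5, 0/1 + 1/1*1/1) = [4/5, 1/1)
  emit 'd', narrow to [3/5, 4/5)
Step 2: interval [3/5, 4/5), width = 4/5 - 3/5 = 1/5
  'c': [3/5 + 1/5*0/1, 3/5 + 1/5*3/5) = [3/5, 18/25)
  'd': [3/5 + 1/5*3/5, 3/5 + 1/5*4/5) = [18/25, 19/25)
  'a': [3/5 + 1/5*4/5, 3/5 + 1/5*1/1) = [19/25, 4/5) <- contains code 197/250
  emit 'a', narrow to [19/25, 4/5)
Step 3: interval [19/25, 4/5), width = 4/5 - 19/25 = 1/25
  'c': [19/25 + 1/25*0/1, 19/25 + 1/25*3/5) = [19/25, 98/125)
  'd': [19/25 + 1/25*3/5, 19/25 + 1/25*4/5) = [98/125, 99/125) <- contains code 197/250
  'a': [19/25 + 1/25*4/5, 19/25 + 1/25*1/1) = [99/125, 4/5)
  emit 'd', narrow to [98/125, 99/125)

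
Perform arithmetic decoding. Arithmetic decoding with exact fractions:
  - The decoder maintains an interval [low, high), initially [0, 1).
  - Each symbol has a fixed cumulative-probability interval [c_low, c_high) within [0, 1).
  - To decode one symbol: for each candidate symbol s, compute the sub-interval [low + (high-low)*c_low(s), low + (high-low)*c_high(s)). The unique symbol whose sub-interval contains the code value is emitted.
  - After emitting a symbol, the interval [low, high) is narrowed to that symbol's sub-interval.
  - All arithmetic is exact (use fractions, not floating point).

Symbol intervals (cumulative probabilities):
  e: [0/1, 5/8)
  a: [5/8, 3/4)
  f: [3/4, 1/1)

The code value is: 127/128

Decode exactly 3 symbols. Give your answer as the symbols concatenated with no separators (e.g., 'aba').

Step 1: interval [0/1, 1/1), width = 1/1 - 0/1 = 1/1
  'e': [0/1 + 1/1*0/1, 0/1 + 1/1*5/8) = [0/1, 5/8)
  'a': [0/1 + 1/1*5/8, 0/1 + 1/1*3/4) = [5/8, 3/4)
  'f': [0/1 + 1/1*3/4, 0/1 + 1/1*1/1) = [3/4, 1/1) <- contains code 127/128
  emit 'f', narrow to [3/4, 1/1)
Step 2: interval [3/4, 1/1), width = 1/1 - 3/4 = 1/4
  'e': [3/4 + 1/4*0/1, 3/4 + 1/4*5/8) = [3/4, 29/32)
  'a': [3/4 + 1/4*5/8, 3/4 + 1/4*3/4) = [29/32, 15/16)
  'f': [3/4 + 1/4*3/4, 3/4 + 1/4*1/1) = [15/16, 1/1) <- contains code 127/128
  emit 'f', narrow to [15/16, 1/1)
Step 3: interval [15/16, 1/1), width = 1/1 - 15/16 = 1/16
  'e': [15/16 + 1/16*0/1, 15/16 + 1/16*5/8) = [15/16, 125/128)
  'a': [15/16 + 1/16*5/8, 15/16 + 1/16*3/4) = [125/128, 63/64)
  'f': [15/16 + 1/16*3/4, 15/16 + 1/16*1/1) = [63/64, 1/1) <- contains code 127/128
  emit 'f', narrow to [63/64, 1/1)

Answer: fff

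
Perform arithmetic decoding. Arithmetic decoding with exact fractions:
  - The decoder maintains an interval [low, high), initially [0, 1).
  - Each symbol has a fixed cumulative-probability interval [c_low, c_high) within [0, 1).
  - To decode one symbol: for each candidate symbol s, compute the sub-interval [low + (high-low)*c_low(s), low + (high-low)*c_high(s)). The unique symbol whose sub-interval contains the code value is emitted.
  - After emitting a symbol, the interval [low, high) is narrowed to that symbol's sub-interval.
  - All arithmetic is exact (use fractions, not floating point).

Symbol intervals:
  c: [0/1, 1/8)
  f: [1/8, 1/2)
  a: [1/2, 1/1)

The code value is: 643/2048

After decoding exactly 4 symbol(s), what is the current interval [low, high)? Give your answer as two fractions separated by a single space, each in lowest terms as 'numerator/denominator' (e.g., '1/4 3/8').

Answer: 5/16 323/1024

Derivation:
Step 1: interval [0/1, 1/1), width = 1/1 - 0/1 = 1/1
  'c': [0/1 + 1/1*0/1, 0/1 + 1/1*1/8) = [0/1, 1/8)
  'f': [0/1 + 1/1*1/8, 0/1 + 1/1*1/2) = [1/8, 1/2) <- contains code 643/2048
  'a': [0/1 + 1/1*1/2, 0/1 + 1/1*1/1) = [1/2, 1/1)
  emit 'f', narrow to [1/8, 1/2)
Step 2: interval [1/8, 1/2), width = 1/2 - 1/8 = 3/8
  'c': [1/8 + 3/8*0/1, 1/8 + 3/8*1/8) = [1/8, 11/64)
  'f': [1/8 + 3/8*1/8, 1/8 + 3/8*1/2) = [11/64, 5/16)
  'a': [1/8 + 3/8*1/2, 1/8 + 3/8*1/1) = [5/16, 1/2) <- contains code 643/2048
  emit 'a', narrow to [5/16, 1/2)
Step 3: interval [5/16, 1/2), width = 1/2 - 5/16 = 3/16
  'c': [5/16 + 3/16*0/1, 5/16 + 3/16*1/8) = [5/16, 43/128) <- contains code 643/2048
  'f': [5/16 + 3/16*1/8, 5/16 + 3/16*1/2) = [43/128, 13/32)
  'a': [5/16 + 3/16*1/2, 5/16 + 3/16*1/1) = [13/32, 1/2)
  emit 'c', narrow to [5/16, 43/128)
Step 4: interval [5/16, 43/128), width = 43/128 - 5/16 = 3/128
  'c': [5/16 + 3/128*0/1, 5/16 + 3/128*1/8) = [5/16, 323/1024) <- contains code 643/2048
  'f': [5/16 + 3/128*1/8, 5/16 + 3/128*1/2) = [323/1024, 83/256)
  'a': [5/16 + 3/128*1/2, 5/16 + 3/128*1/1) = [83/256, 43/128)
  emit 'c', narrow to [5/16, 323/1024)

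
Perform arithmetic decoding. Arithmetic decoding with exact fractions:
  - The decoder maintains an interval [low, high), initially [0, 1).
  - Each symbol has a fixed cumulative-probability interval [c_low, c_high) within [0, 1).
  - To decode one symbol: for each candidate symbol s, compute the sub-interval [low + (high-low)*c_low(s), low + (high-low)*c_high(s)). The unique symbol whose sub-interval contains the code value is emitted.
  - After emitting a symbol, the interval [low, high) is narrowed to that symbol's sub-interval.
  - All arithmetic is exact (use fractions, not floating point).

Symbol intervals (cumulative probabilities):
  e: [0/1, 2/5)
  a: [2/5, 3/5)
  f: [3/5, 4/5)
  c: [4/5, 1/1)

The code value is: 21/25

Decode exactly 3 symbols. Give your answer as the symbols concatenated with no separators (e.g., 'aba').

Answer: cea

Derivation:
Step 1: interval [0/1, 1/1), width = 1/1 - 0/1 = 1/1
  'e': [0/1 + 1/1*0/1, 0/1 + 1/1*2/5) = [0/1, 2/5)
  'a': [0/1 + 1/1*2/5, 0/1 + 1/1*3/5) = [2/5, 3/5)
  'f': [0/1 + 1/1*3/5, 0/1 + 1/1*4/5) = [3/5, 4/5)
  'c': [0/1 + 1/1*4/5, 0/1 + 1/1*1/1) = [4/5, 1/1) <- contains code 21/25
  emit 'c', narrow to [4/5, 1/1)
Step 2: interval [4/5, 1/1), width = 1/1 - 4/5 = 1/5
  'e': [4/5 + 1/5*0/1, 4/5 + 1/5*2/5) = [4/5, 22/25) <- contains code 21/25
  'a': [4/5 + 1/5*2/5, 4/5 + 1/5*3/5) = [22/25, 23/25)
  'f': [4/5 + 1/5*3/5, 4/5 + 1/5*4/5) = [23/25, 24/25)
  'c': [4/5 + 1/5*4/5, 4/5 + 1/5*1/1) = [24/25, 1/1)
  emit 'e', narrow to [4/5, 22/25)
Step 3: interval [4/5, 22/25), width = 22/25 - 4/5 = 2/25
  'e': [4/5 + 2/25*0/1, 4/5 + 2/25*2/5) = [4/5, 104/125)
  'a': [4/5 + 2/25*2/5, 4/5 + 2/25*3/5) = [104/125, 106/125) <- contains code 21/25
  'f': [4/5 + 2/25*3/5, 4/5 + 2/25*4/5) = [106/125, 108/125)
  'c': [4/5 + 2/25*4/5, 4/5 + 2/25*1/1) = [108/125, 22/25)
  emit 'a', narrow to [104/125, 106/125)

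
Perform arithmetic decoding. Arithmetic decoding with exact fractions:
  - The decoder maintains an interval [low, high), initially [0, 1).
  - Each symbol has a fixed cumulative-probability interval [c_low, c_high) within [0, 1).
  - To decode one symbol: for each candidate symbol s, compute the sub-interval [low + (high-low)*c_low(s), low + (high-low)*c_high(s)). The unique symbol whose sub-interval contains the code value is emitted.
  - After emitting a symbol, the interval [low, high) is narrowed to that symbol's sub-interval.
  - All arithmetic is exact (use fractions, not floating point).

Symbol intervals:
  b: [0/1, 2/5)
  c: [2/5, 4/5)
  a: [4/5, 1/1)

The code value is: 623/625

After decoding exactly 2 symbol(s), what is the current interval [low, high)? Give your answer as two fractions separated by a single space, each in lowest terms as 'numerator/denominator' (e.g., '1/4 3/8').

Step 1: interval [0/1, 1/1), width = 1/1 - 0/1 = 1/1
  'b': [0/1 + 1/1*0/1, 0/1 + 1/1*2/5) = [0/1, 2/5)
  'c': [0/1 + 1/1*2/5, 0/1 + 1/1*4/5) = [2/5, 4/5)
  'a': [0/1 + 1/1*4/5, 0/1 + 1/1*1/1) = [4/5, 1/1) <- contains code 623/625
  emit 'a', narrow to [4/5, 1/1)
Step 2: interval [4/5, 1/1), width = 1/1 - 4/5 = 1/5
  'b': [4/5 + 1/5*0/1, 4/5 + 1/5*2/5) = [4/5, 22/25)
  'c': [4/5 + 1/5*2/5, 4/5 + 1/5*4/5) = [22/25, 24/25)
  'a': [4/5 + 1/5*4/5, 4/5 + 1/5*1/1) = [24/25, 1/1) <- contains code 623/625
  emit 'a', narrow to [24/25, 1/1)

Answer: 24/25 1/1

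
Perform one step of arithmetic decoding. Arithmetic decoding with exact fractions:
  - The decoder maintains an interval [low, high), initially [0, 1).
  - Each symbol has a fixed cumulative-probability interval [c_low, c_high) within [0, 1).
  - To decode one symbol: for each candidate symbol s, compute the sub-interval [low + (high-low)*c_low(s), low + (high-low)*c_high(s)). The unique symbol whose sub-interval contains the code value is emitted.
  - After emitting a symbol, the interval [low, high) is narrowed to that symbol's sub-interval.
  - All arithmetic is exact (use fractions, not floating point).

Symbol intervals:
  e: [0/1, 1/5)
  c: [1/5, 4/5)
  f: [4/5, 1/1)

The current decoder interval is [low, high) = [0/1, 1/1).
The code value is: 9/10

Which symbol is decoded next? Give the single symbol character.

Interval width = high − low = 1/1 − 0/1 = 1/1
Scaled code = (code − low) / width = (9/10 − 0/1) / 1/1 = 9/10
  e: [0/1, 1/5) 
  c: [1/5, 4/5) 
  f: [4/5, 1/1) ← scaled code falls here ✓

Answer: f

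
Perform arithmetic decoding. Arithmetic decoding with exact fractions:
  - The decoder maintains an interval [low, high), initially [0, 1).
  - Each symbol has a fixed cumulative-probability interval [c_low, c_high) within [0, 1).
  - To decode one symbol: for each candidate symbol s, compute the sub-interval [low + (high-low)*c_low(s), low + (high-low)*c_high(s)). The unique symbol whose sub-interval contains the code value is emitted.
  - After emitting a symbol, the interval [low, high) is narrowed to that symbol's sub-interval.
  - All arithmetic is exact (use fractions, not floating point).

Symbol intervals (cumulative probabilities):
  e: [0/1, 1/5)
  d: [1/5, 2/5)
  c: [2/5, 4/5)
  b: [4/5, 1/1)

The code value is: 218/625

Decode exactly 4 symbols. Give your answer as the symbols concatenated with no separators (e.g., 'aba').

Step 1: interval [0/1, 1/1), width = 1/1 - 0/1 = 1/1
  'e': [0/1 + 1/1*0/1, 0/1 + 1/1*1/5) = [0/1, 1/5)
  'd': [0/1 + 1/1*1/5, 0/1 + 1/1*2/5) = [1/5, 2/5) <- contains code 218/625
  'c': [0/1 + 1/1*2/5, 0/1 + 1/1*4/5) = [2/5, 4/5)
  'b': [0/1 + 1/1*4/5, 0/1 + 1/1*1/1) = [4/5, 1/1)
  emit 'd', narrow to [1/5, 2/5)
Step 2: interval [1/5, 2/5), width = 2/5 - 1/5 = 1/5
  'e': [1/5 + 1/5*0/1, 1/5 + 1/5*1/5) = [1/5, 6/25)
  'd': [1/5 + 1/5*1/5, 1/5 + 1/5*2/5) = [6/25, 7/25)
  'c': [1/5 + 1/5*2/5, 1/5 + 1/5*4/5) = [7/25, 9/25) <- contains code 218/625
  'b': [1/5 + 1/5*4/5, 1/5 + 1/5*1/1) = [9/25, 2/5)
  emit 'c', narrow to [7/25, 9/25)
Step 3: interval [7/25, 9/25), width = 9/25 - 7/25 = 2/25
  'e': [7/25 + 2/25*0/1, 7/25 + 2/25*1/5) = [7/25, 37/125)
  'd': [7/25 + 2/25*1/5, 7/25 + 2/25*2/5) = [37/125, 39/125)
  'c': [7/25 + 2/25*2/5, 7/25 + 2/25*4/5) = [39/125, 43/125)
  'b': [7/25 + 2/25*4/5, 7/25 + 2/25*1/1) = [43/125, 9/25) <- contains code 218/625
  emit 'b', narrow to [43/125, 9/25)
Step 4: interval [43/125, 9/25), width = 9/25 - 43/125 = 2/125
  'e': [43/125 + 2/125*0/1, 43/125 + 2/125*1/5) = [43/125, 217/625)
  'd': [43/125 + 2/125*1/5, 43/125 + 2/125*2/5) = [217/625, 219/625) <- contains code 218/625
  'c': [43/125 + 2/125*2/5, 43/125 + 2/125*4/5) = [219/625, 223/625)
  'b': [43/125 + 2/125*4/5, 43/125 + 2/125*1/1) = [223/625, 9/25)
  emit 'd', narrow to [217/625, 219/625)

Answer: dcbd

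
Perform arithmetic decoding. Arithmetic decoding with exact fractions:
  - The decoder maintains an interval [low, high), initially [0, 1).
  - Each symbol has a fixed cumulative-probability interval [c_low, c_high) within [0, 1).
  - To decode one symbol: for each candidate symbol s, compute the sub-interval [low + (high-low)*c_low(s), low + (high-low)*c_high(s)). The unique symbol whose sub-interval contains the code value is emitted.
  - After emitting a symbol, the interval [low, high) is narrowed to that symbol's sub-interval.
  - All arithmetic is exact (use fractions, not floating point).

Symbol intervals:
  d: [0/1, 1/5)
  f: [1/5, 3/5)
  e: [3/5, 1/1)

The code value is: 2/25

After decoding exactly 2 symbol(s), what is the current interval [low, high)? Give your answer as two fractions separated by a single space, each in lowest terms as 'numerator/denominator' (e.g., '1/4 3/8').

Step 1: interval [0/1, 1/1), width = 1/1 - 0/1 = 1/1
  'd': [0/1 + 1/1*0/1, 0/1 + 1/1*1/5) = [0/1, 1/5) <- contains code 2/25
  'f': [0/1 + 1/1*1/5, 0/1 + 1/1*3/5) = [1/5, 3/5)
  'e': [0/1 + 1/1*3/5, 0/1 + 1/1*1/1) = [3/5, 1/1)
  emit 'd', narrow to [0/1, 1/5)
Step 2: interval [0/1, 1/5), width = 1/5 - 0/1 = 1/5
  'd': [0/1 + 1/5*0/1, 0/1 + 1/5*1/5) = [0/1, 1/25)
  'f': [0/1 + 1/5*1/5, 0/1 + 1/5*3/5) = [1/25, 3/25) <- contains code 2/25
  'e': [0/1 + 1/5*3/5, 0/1 + 1/5*1/1) = [3/25, 1/5)
  emit 'f', narrow to [1/25, 3/25)

Answer: 1/25 3/25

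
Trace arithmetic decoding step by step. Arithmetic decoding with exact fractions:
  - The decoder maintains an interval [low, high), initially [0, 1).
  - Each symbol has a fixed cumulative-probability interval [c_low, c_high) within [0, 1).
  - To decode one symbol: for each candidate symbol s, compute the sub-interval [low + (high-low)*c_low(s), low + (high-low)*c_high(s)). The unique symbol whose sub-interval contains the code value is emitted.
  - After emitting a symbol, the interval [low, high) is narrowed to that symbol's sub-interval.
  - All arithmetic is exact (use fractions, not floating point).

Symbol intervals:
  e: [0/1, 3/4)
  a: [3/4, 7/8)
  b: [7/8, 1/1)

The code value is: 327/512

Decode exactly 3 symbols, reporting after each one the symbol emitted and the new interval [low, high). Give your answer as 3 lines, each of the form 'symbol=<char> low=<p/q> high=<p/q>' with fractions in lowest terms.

Step 1: interval [0/1, 1/1), width = 1/1 - 0/1 = 1/1
  'e': [0/1 + 1/1*0/1, 0/1 + 1/1*3/4) = [0/1, 3/4) <- contains code 327/512
  'a': [0/1 + 1/1*3/4, 0/1 + 1/1*7/8) = [3/4, 7/8)
  'b': [0/1 + 1/1*7/8, 0/1 + 1/1*1/1) = [7/8, 1/1)
  emit 'e', narrow to [0/1, 3/4)
Step 2: interval [0/1, 3/4), width = 3/4 - 0/1 = 3/4
  'e': [0/1 + 3/4*0/1, 0/1 + 3/4*3/4) = [0/1, 9/16)
  'a': [0/1 + 3/4*3/4, 0/1 + 3/4*7/8) = [9/16, 21/32) <- contains code 327/512
  'b': [0/1 + 3/4*7/8, 0/1 + 3/4*1/1) = [21/32, 3/4)
  emit 'a', narrow to [9/16, 21/32)
Step 3: interval [9/16, 21/32), width = 21/32 - 9/16 = 3/32
  'e': [9/16 + 3/32*0/1, 9/16 + 3/32*3/4) = [9/16, 81/128)
  'a': [9/16 + 3/32*3/4, 9/16 + 3/32*7/8) = [81/128, 165/256) <- contains code 327/512
  'b': [9/16 + 3/32*7/8, 9/16 + 3/32*1/1) = [165/256, 21/32)
  emit 'a', narrow to [81/128, 165/256)

Answer: symbol=e low=0/1 high=3/4
symbol=a low=9/16 high=21/32
symbol=a low=81/128 high=165/256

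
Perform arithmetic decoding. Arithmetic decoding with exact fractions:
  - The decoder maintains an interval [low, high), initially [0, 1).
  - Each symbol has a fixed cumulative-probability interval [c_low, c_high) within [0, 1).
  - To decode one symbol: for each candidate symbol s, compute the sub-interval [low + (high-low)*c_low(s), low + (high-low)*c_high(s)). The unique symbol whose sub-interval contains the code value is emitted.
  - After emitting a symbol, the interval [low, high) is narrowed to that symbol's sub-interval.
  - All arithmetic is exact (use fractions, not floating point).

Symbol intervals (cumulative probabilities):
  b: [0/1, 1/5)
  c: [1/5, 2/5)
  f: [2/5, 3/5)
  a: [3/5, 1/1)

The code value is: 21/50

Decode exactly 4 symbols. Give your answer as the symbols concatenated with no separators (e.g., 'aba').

Step 1: interval [0/1, 1/1), width = 1/1 - 0/1 = 1/1
  'b': [0/1 + 1/1*0/1, 0/1 + 1/1*1/5) = [0/1, 1/5)
  'c': [0/1 + 1/1*1/5, 0/1 + 1/1*2/5) = [1/5, 2/5)
  'f': [0/1 + 1/1*2/5, 0/1 + 1/1*3/5) = [2/5, 3/5) <- contains code 21/50
  'a': [0/1 + 1/1*3/5, 0/1 + 1/1*1/1) = [3/5, 1/1)
  emit 'f', narrow to [2/5, 3/5)
Step 2: interval [2/5, 3/5), width = 3/5 - 2/5 = 1/5
  'b': [2/5 + 1/5*0/1, 2/5 + 1/5*1/5) = [2/5, 11/25) <- contains code 21/50
  'c': [2/5 + 1/5*1/5, 2/5 + 1/5*2/5) = [11/25, 12/25)
  'f': [2/5 + 1/5*2/5, 2/5 + 1/5*3/5) = [12/25, 13/25)
  'a': [2/5 + 1/5*3/5, 2/5 + 1/5*1/1) = [13/25, 3/5)
  emit 'b', narrow to [2/5, 11/25)
Step 3: interval [2/5, 11/25), width = 11/25 - 2/5 = 1/25
  'b': [2/5 + 1/25*0/1, 2/5 + 1/25*1/5) = [2/5, 51/125)
  'c': [2/5 + 1/25*1/5, 2/5 + 1/25*2/5) = [51/125, 52/125)
  'f': [2/5 + 1/25*2/5, 2/5 + 1/25*3/5) = [52/125, 53/125) <- contains code 21/50
  'a': [2/5 + 1/25*3/5, 2/5 + 1/25*1/1) = [53/125, 11/25)
  emit 'f', narrow to [52/125, 53/125)
Step 4: interval [52/125, 53/125), width = 53/125 - 52/125 = 1/125
  'b': [52/125 + 1/125*0/1, 52/125 + 1/125*1/5) = [52/125, 261/625)
  'c': [52/125 + 1/125*1/5, 52/125 + 1/125*2/5) = [261/625, 262/625)
  'f': [52/125 + 1/125*2/5, 52/125 + 1/125*3/5) = [262/625, 263/625) <- contains code 21/50
  'a': [52/125 + 1/125*3/5, 52/125 + 1/125*1/1) = [263/625, 53/125)
  emit 'f', narrow to [262/625, 263/625)

Answer: fbff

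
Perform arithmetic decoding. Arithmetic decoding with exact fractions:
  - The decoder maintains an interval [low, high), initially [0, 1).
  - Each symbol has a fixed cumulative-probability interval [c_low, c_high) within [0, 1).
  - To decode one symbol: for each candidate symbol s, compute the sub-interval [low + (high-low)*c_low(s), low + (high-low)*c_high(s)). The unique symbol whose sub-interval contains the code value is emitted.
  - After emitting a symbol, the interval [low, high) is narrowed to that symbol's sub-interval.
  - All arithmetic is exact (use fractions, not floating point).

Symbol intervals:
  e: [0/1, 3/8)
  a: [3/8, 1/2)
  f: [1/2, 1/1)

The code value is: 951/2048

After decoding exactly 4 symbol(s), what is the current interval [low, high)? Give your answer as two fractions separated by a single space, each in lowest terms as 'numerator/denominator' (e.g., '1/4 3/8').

Step 1: interval [0/1, 1/1), width = 1/1 - 0/1 = 1/1
  'e': [0/1 + 1/1*0/1, 0/1 + 1/1*3/8) = [0/1, 3/8)
  'a': [0/1 + 1/1*3/8, 0/1 + 1/1*1/2) = [3/8, 1/2) <- contains code 951/2048
  'f': [0/1 + 1/1*1/2, 0/1 + 1/1*1/1) = [1/2, 1/1)
  emit 'a', narrow to [3/8, 1/2)
Step 2: interval [3/8, 1/2), width = 1/2 - 3/8 = 1/8
  'e': [3/8 + 1/8*0/1, 3/8 + 1/8*3/8) = [3/8, 27/64)
  'a': [3/8 + 1/8*3/8, 3/8 + 1/8*1/2) = [27/64, 7/16)
  'f': [3/8 + 1/8*1/2, 3/8 + 1/8*1/1) = [7/16, 1/2) <- contains code 951/2048
  emit 'f', narrow to [7/16, 1/2)
Step 3: interval [7/16, 1/2), width = 1/2 - 7/16 = 1/16
  'e': [7/16 + 1/16*0/1, 7/16 + 1/16*3/8) = [7/16, 59/128)
  'a': [7/16 + 1/16*3/8, 7/16 + 1/16*1/2) = [59/128, 15/32) <- contains code 951/2048
  'f': [7/16 + 1/16*1/2, 7/16 + 1/16*1/1) = [15/32, 1/2)
  emit 'a', narrow to [59/128, 15/32)
Step 4: interval [59/128, 15/32), width = 15/32 - 59/128 = 1/128
  'e': [59/128 + 1/128*0/1, 59/128 + 1/128*3/8) = [59/128, 475/1024)
  'a': [59/128 + 1/128*3/8, 59/128 + 1/128*1/2) = [475/1024, 119/256) <- contains code 951/2048
  'f': [59/128 + 1/128*1/2, 59/128 + 1/128*1/1) = [119/256, 15/32)
  emit 'a', narrow to [475/1024, 119/256)

Answer: 475/1024 119/256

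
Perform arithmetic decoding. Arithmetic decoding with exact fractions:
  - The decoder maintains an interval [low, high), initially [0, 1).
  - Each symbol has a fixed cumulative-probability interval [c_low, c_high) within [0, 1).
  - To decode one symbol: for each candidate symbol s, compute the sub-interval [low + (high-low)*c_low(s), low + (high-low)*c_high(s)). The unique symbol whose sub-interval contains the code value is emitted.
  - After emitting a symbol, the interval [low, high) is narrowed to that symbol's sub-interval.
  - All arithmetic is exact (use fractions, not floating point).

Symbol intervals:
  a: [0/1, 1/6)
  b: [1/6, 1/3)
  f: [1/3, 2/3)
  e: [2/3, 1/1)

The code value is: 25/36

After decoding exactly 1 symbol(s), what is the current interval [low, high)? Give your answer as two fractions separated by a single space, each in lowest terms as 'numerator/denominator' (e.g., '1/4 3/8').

Step 1: interval [0/1, 1/1), width = 1/1 - 0/1 = 1/1
  'a': [0/1 + 1/1*0/1, 0/1 + 1/1*1/6) = [0/1, 1/6)
  'b': [0/1 + 1/1*1/6, 0/1 + 1/1*1/3) = [1/6, 1/3)
  'f': [0/1 + 1/1*1/3, 0/1 + 1/1*2/3) = [1/3, 2/3)
  'e': [0/1 + 1/1*2/3, 0/1 + 1/1*1/1) = [2/3, 1/1) <- contains code 25/36
  emit 'e', narrow to [2/3, 1/1)

Answer: 2/3 1/1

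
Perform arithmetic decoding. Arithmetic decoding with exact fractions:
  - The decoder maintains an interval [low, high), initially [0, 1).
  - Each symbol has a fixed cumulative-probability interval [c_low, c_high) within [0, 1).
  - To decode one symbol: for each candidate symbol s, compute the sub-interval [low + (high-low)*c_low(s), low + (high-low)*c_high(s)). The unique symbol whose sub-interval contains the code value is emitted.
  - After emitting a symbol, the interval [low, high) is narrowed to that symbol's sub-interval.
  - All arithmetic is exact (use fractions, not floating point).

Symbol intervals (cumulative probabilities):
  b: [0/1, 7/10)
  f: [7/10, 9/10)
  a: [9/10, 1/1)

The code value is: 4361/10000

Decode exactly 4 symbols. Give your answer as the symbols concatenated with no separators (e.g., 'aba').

Step 1: interval [0/1, 1/1), width = 1/1 - 0/1 = 1/1
  'b': [0/1 + 1/1*0/1, 0/1 + 1/1*7/10) = [0/1, 7/10) <- contains code 4361/10000
  'f': [0/1 + 1/1*7/10, 0/1 + 1/1*9/10) = [7/10, 9/10)
  'a': [0/1 + 1/1*9/10, 0/1 + 1/1*1/1) = [9/10, 1/1)
  emit 'b', narrow to [0/1, 7/10)
Step 2: interval [0/1, 7/10), width = 7/10 - 0/1 = 7/10
  'b': [0/1 + 7/10*0/1, 0/1 + 7/10*7/10) = [0/1, 49/100) <- contains code 4361/10000
  'f': [0/1 + 7/10*7/10, 0/1 + 7/10*9/10) = [49/100, 63/100)
  'a': [0/1 + 7/10*9/10, 0/1 + 7/10*1/1) = [63/100, 7/10)
  emit 'b', narrow to [0/1, 49/100)
Step 3: interval [0/1, 49/100), width = 49/100 - 0/1 = 49/100
  'b': [0/1 + 49/100*0/1, 0/1 + 49/100*7/10) = [0/1, 343/1000)
  'f': [0/1 + 49/100*7/10, 0/1 + 49/100*9/10) = [343/1000, 441/1000) <- contains code 4361/10000
  'a': [0/1 + 49/100*9/10, 0/1 + 49/100*1/1) = [441/1000, 49/100)
  emit 'f', narrow to [343/1000, 441/1000)
Step 4: interval [343/1000, 441/1000), width = 441/1000 - 343/1000 = 49/500
  'b': [343/1000 + 49/500*0/1, 343/1000 + 49/500*7/10) = [343/1000, 1029/2500)
  'f': [343/1000 + 49/500*7/10, 343/1000 + 49/500*9/10) = [1029/2500, 539/1250)
  'a': [343/1000 + 49/500*9/10, 343/1000 + 49/500*1/1) = [539/1250, 441/1000) <- contains code 4361/10000
  emit 'a', narrow to [539/1250, 441/1000)

Answer: bbfa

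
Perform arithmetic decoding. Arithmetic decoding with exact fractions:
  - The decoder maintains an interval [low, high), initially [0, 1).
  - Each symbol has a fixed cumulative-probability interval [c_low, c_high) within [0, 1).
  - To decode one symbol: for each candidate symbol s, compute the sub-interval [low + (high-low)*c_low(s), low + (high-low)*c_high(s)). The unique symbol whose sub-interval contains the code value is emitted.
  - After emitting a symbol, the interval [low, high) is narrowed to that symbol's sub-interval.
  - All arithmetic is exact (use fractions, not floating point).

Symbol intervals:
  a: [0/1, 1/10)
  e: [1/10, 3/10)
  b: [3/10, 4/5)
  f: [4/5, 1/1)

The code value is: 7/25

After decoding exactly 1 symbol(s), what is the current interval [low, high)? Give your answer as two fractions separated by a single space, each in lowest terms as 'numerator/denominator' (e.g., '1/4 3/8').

Step 1: interval [0/1, 1/1), width = 1/1 - 0/1 = 1/1
  'a': [0/1 + 1/1*0/1, 0/1 + 1/1*1/10) = [0/1, 1/10)
  'e': [0/1 + 1/1*1/10, 0/1 + 1/1*3/10) = [1/10, 3/10) <- contains code 7/25
  'b': [0/1 + 1/1*3/10, 0/1 + 1/1*4/5) = [3/10, 4/5)
  'f': [0/1 + 1/1*4/5, 0/1 + 1/1*1/1) = [4/5, 1/1)
  emit 'e', narrow to [1/10, 3/10)

Answer: 1/10 3/10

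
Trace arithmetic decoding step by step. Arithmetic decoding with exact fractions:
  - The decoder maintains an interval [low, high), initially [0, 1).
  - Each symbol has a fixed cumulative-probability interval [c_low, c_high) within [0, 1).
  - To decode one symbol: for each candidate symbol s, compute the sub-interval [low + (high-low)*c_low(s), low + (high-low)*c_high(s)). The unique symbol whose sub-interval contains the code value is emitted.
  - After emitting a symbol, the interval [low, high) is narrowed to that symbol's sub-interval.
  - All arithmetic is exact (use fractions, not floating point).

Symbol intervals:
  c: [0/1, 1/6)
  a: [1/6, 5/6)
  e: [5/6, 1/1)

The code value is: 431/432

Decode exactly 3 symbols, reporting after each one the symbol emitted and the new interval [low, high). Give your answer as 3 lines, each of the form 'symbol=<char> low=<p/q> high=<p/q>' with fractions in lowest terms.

Step 1: interval [0/1, 1/1), width = 1/1 - 0/1 = 1/1
  'c': [0/1 + 1/1*0/1, 0/1 + 1/1*1/6) = [0/1, 1/6)
  'a': [0/1 + 1/1*1/6, 0/1 + 1/1*5/6) = [1/6, 5/6)
  'e': [0/1 + 1/1*5/6, 0/1 + 1/1*1/1) = [5/6, 1/1) <- contains code 431/432
  emit 'e', narrow to [5/6, 1/1)
Step 2: interval [5/6, 1/1), width = 1/1 - 5/6 = 1/6
  'c': [5/6 + 1/6*0/1, 5/6 + 1/6*1/6) = [5/6, 31/36)
  'a': [5/6 + 1/6*1/6, 5/6 + 1/6*5/6) = [31/36, 35/36)
  'e': [5/6 + 1/6*5/6, 5/6 + 1/6*1/1) = [35/36, 1/1) <- contains code 431/432
  emit 'e', narrow to [35/36, 1/1)
Step 3: interval [35/36, 1/1), width = 1/1 - 35/36 = 1/36
  'c': [35/36 + 1/36*0/1, 35/36 + 1/36*1/6) = [35/36, 211/216)
  'a': [35/36 + 1/36*1/6, 35/36 + 1/36*5/6) = [211/216, 215/216)
  'e': [35/36 + 1/36*5/6, 35/36 + 1/36*1/1) = [215/216, 1/1) <- contains code 431/432
  emit 'e', narrow to [215/216, 1/1)

Answer: symbol=e low=5/6 high=1/1
symbol=e low=35/36 high=1/1
symbol=e low=215/216 high=1/1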